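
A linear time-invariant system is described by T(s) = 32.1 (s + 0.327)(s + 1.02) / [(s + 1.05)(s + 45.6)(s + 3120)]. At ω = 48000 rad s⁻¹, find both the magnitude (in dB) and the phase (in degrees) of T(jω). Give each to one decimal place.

|j48000 + 0.327| = √(48000² + 0.327²) = 4.8e+04
|j48000 + 1.02| = √(48000² + 1.02²) = 4.8e+04
|j48000 + 1.05| = √(48000² + 1.05²) = 4.8e+04
|j48000 + 45.6| = √(48000² + 45.6²) = 4.8e+04
|j48000 + 3120| = √(48000² + 3120²) = 4.81e+04
|T(j48000)| = 32.1 × 4.8e+04 × 4.8e+04 / (4.8e+04 × 4.8e+04 × 4.81e+04) = 0.00066734
20 log₁₀(0.00066734) = -63.51 dB
∠(j48000 + 0.327) = arctan(48000/0.327) = 90.00°
∠(j48000 + 1.02) = arctan(48000/1.02) = 90.00°
∠(j48000 + 1.05) = arctan(48000/1.05) = 90.00°
∠(j48000 + 45.6) = arctan(48000/45.6) = 89.95°
∠(j48000 + 3120) = arctan(48000/3120) = 86.28°
∠T(j48000) = 90.00° + 90.00° − (90.00° + 89.95° + 86.28°) = -86.23°

|T| = -63.5 dB, ∠T = -86.2°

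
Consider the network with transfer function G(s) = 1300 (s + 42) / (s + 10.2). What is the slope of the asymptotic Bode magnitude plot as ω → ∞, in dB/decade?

With 1 zero and 1 pole, the high-frequency asymptotic slope is 20 × (1 − 1) = 0 dB/decade.

0 dB/decade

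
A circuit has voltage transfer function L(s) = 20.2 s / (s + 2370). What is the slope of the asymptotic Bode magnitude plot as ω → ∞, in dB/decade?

0 dB/decade

With 1 zero and 1 pole, the high-frequency asymptotic slope is 20 × (1 − 1) = 0 dB/decade.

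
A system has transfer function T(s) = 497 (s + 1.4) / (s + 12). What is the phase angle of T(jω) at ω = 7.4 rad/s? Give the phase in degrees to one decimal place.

47.6°

∠(j7.4 + 1.4) = arctan(7.4/1.4) = 79.29°
∠(j7.4 + 12) = arctan(7.4/12) = 31.66°
∠T(j7.4) = 79.29° − 31.66° = 47.63°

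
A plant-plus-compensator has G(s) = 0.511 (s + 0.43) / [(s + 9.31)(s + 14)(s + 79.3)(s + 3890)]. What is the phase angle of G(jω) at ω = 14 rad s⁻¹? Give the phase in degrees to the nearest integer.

∠(j14 + 0.43) = arctan(14/0.43) = 88.24°
∠(j14 + 9.31) = arctan(14/9.31) = 56.38°
∠(j14 + 14) = arctan(14/14) = 45.00°
∠(j14 + 79.3) = arctan(14/79.3) = 10.01°
∠(j14 + 3890) = arctan(14/3890) = 0.21°
∠G(j14) = 88.24° − (56.38° + 45.00° + 10.01° + 0.21°) = -23.35°

-23°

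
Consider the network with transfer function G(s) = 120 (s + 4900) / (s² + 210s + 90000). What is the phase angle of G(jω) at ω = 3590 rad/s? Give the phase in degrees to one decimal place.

∠(j3590 + 4900) = arctan(3590/4900) = 36.23°
∠[(j3590)² + 210(j3590) + 90000] = ∠[-1.2798e+07 + j7.539e+05] = 176.63°
∠G(j3590) = 36.23° − 176.63° = -140.40°

-140.4°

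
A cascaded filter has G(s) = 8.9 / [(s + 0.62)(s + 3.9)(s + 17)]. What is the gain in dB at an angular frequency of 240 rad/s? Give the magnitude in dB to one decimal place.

|j240 + 0.62| = √(240² + 0.62²) = 240
|j240 + 3.9| = √(240² + 3.9²) = 240
|j240 + 17| = √(240² + 17²) = 240.6
|G(j240)| = 8.9 / (240 × 240 × 240.6) = 6.4211e-07
20 log₁₀(6.4211e-07) = -123.85 dB

-123.8 dB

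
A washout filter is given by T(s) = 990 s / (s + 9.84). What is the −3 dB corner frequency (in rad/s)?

9.84 rad/s

For a single-pole high-pass, the −3 dB point is at the pole: ω = 9.84 rad/s.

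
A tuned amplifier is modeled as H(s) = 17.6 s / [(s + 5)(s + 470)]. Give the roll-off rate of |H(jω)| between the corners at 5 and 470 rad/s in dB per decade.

0 dB/decade

In this band the factors already past their corner are: 1 differentiator zero, pole at 5; net slope = 0 dB/decade.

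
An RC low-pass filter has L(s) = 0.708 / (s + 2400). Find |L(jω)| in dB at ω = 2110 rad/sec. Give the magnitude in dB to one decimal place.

-73.1 dB

|j2110 + 2400| = √(2110² + 2400²) = 3196
|L(j2110)| = 0.708 / 3196 = 0.00022155
20 log₁₀(0.00022155) = -73.09 dB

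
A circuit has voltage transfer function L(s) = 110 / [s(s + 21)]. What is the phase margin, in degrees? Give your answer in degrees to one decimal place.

76.4°

Gain crossover: |L(jω)| = 1 at ω ≈ 5.09 rad/s.
∠L(j5.09) = −90° − arctan(5.09/21) ≈ -103.63°
PM = 180° + (-103.63°) = 76.37°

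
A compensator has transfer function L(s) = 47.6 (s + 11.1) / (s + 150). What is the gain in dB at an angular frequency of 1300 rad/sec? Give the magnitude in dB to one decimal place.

33.5 dB

|j1300 + 11.1| = √(1300² + 11.1²) = 1300
|j1300 + 150| = √(1300² + 150²) = 1309
|L(j1300)| = 47.6 × 1300 / 1309 = 47.288
20 log₁₀(47.288) = 33.50 dB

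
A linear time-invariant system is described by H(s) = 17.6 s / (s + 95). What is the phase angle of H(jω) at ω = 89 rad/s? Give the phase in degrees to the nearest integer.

47°

∠(j89) = 90.00°
∠(j89 + 95) = arctan(89/95) = 43.13°
∠H(j89) = 90.00° − 43.13° = 46.87°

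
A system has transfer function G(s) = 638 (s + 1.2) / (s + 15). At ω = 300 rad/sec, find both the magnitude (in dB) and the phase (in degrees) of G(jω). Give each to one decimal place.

|G| = 56.1 dB, ∠G = 2.6°

|j300 + 1.2| = √(300² + 1.2²) = 300
|j300 + 15| = √(300² + 15²) = 300.4
|G(j300)| = 638 × 300 / 300.4 = 637.21
20 log₁₀(637.21) = 56.09 dB
∠(j300 + 1.2) = arctan(300/1.2) = 89.77°
∠(j300 + 15) = arctan(300/15) = 87.14°
∠G(j300) = 89.77° − 87.14° = 2.63°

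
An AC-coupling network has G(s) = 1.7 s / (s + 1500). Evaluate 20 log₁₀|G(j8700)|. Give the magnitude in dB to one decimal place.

4.5 dB

|j8700| = 8700
|j8700 + 1500| = √(8700² + 1500²) = 8828
|G(j8700)| = 1.7 × 8700 / 8828 = 1.6753
20 log₁₀(1.6753) = 4.48 dB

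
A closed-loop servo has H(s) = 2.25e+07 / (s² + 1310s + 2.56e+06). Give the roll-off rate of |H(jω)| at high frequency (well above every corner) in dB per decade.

With 0 zeros and 2 poles, the high-frequency asymptotic slope is 20 × (0 − 2) = -40 dB/decade.

-40 dB/decade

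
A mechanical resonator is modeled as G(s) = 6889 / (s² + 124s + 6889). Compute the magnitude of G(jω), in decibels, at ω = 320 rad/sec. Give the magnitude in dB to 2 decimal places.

-23.53 dB

|(j320)² + 124(j320) + 6889| = |-95511 + j39680| = 1.034e+05
|G(j320)| = 6889 / 1.034e+05 = 0.066608
20 log₁₀(0.066608) = -23.529 dB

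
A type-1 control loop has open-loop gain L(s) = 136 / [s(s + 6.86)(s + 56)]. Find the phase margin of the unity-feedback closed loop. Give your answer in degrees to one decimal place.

Gain crossover: |L(jω)| = 1 at ω ≈ 0.354 rad/sec.
∠L(j0.354) = −90° − arctan(0.354/6.86) − arctan(0.354/56) ≈ -93.31°
PM = 180° + (-93.31°) = 86.69°

86.7°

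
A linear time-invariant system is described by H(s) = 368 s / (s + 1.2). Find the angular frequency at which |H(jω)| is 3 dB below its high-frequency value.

For a single-pole high-pass, the −3 dB point is at the pole: ω = 1.2 rad s⁻¹.

1.2 rad s⁻¹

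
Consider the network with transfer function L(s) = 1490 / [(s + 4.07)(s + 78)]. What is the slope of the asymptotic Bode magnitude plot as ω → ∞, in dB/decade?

With 0 zeros and 2 poles, the high-frequency asymptotic slope is 20 × (0 − 2) = -40 dB/decade.

-40 dB/decade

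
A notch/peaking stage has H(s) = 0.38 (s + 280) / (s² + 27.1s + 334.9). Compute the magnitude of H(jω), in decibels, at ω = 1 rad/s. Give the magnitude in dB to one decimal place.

|j1 + 280| = √(1² + 280²) = 280
|(j1)² + 27.1(j1) + 334.9| = |333.9 + j27.1| = 335
|H(j1)| = 0.38 × 280 / 335 = 0.31762
20 log₁₀(0.31762) = -9.96 dB

-10.0 dB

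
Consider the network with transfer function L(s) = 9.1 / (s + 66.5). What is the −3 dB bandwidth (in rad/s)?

66.5 rad/s

For a single-pole low-pass, the −3 dB point is at the pole: ω = 66.5 rad/s.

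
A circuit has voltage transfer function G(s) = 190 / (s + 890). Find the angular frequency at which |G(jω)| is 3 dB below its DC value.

For a single-pole low-pass, the −3 dB point is at the pole: ω = 890 rad s⁻¹.

890 rad s⁻¹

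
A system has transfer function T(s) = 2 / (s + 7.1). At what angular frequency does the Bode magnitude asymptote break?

The single real pole at s = −7.1 gives a corner at ω = 7.1 rad/s.

7.1 rad/s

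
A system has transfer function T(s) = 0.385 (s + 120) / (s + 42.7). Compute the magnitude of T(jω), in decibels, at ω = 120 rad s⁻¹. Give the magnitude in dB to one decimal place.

-5.8 dB

|j120 + 120| = √(120² + 120²) = 169.7
|j120 + 42.7| = √(120² + 42.7²) = 127.4
|T(j120)| = 0.385 × 169.7 / 127.4 = 0.51296
20 log₁₀(0.51296) = -5.80 dB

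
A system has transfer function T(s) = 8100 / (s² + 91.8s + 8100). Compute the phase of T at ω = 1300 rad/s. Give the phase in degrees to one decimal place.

∠[(j1300)² + 91.8(j1300) + 8100] = ∠[-1.6819e+06 + j1.1934e+05] = 175.94°
∠T(j1300) = −175.94° = -175.94°

-175.9 deg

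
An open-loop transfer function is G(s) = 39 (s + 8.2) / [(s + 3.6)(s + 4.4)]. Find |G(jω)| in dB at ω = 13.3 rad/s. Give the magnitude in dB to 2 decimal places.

9.99 dB

|j13.3 + 8.2| = √(13.3² + 8.2²) = 15.62
|j13.3 + 3.6| = √(13.3² + 3.6²) = 13.78
|j13.3 + 4.4| = √(13.3² + 4.4²) = 14.01
|G(j13.3)| = 39 × 15.62 / (13.78 × 14.01) = 3.1569
20 log₁₀(3.1569) = 9.985 dB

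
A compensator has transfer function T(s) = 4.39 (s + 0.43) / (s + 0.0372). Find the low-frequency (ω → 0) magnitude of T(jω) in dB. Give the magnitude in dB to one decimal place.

34.1 dB

T(0) = 4.39 × 0.43 / 0.0372 = 50.745
20 log₁₀(50.745) = 34.11 dB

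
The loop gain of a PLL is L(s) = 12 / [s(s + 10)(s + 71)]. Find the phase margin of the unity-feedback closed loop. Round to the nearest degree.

Gain crossover: |L(jω)| = 1 at ω ≈ 0.0169 rad/s.
∠L(j0.0169) = −90° − arctan(0.0169/10) − arctan(0.0169/71) ≈ -90.11°
PM = 180° + (-90.11°) = 89.89°

90 deg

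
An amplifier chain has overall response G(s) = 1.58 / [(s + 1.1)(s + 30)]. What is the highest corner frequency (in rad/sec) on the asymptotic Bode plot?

30 rad/sec

Break frequencies occur at each pole and zero magnitude: 1.1 rad/sec, 30 rad/sec.
The highest is 30 rad/sec.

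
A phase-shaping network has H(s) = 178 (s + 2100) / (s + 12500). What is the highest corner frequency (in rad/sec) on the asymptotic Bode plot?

12500 rad/sec

Break frequencies occur at each pole and zero magnitude: 2100 rad/sec, 12500 rad/sec.
The highest is 12500 rad/sec.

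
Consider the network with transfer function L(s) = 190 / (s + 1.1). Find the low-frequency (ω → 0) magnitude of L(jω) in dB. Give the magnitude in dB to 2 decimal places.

L(0) = 190 / 1.1 = 172.73
20 log₁₀(172.73) = 44.747 dB

44.75 dB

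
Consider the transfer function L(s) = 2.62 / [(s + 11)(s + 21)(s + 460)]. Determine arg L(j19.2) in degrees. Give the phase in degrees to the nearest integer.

∠(j19.2 + 11) = arctan(19.2/11) = 60.19°
∠(j19.2 + 21) = arctan(19.2/21) = 42.44°
∠(j19.2 + 460) = arctan(19.2/460) = 2.39°
∠L(j19.2) = − (60.19° + 42.44° + 2.39°) = -105.02°

-105°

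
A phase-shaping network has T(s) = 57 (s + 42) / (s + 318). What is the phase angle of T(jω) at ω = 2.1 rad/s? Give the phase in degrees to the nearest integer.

2°

∠(j2.1 + 42) = arctan(2.1/42) = 2.86°
∠(j2.1 + 318) = arctan(2.1/318) = 0.38°
∠T(j2.1) = 2.86° − 0.38° = 2.48°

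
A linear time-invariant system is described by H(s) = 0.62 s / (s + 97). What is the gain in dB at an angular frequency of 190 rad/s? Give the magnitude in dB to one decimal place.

|j190| = 190
|j190 + 97| = √(190² + 97²) = 213.3
|H(j190)| = 0.62 × 190 / 213.3 = 0.5522
20 log₁₀(0.5522) = -5.16 dB

-5.2 dB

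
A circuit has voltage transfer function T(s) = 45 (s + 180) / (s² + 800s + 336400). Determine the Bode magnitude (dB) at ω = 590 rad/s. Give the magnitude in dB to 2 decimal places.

-24.61 dB

|j590 + 180| = √(590² + 180²) = 616.8
|(j590)² + 800(j590) + 336400| = |-11700 + j4.72e+05| = 4.721e+05
|T(j590)| = 45 × 616.8 / 4.721e+05 = 0.058791
20 log₁₀(0.058791) = -24.614 dB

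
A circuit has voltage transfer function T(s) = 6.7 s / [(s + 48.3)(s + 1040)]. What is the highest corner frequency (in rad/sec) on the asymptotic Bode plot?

1040 rad/sec

Break frequencies occur at each pole and zero magnitude: 48.3 rad/sec, 1040 rad/sec.
The highest is 1040 rad/sec.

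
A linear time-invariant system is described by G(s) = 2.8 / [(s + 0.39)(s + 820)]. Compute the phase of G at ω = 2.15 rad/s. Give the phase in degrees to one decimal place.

-79.9°

∠(j2.15 + 0.39) = arctan(2.15/0.39) = 79.72°
∠(j2.15 + 820) = arctan(2.15/820) = 0.15°
∠G(j2.15) = − (79.72° + 0.15°) = -79.87°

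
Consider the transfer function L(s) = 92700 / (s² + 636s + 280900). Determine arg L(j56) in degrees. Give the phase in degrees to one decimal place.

-7.3°

∠[(j56)² + 636(j56) + 280900] = ∠[2.7776e+05 + j35616] = 7.31°
∠L(j56) = −7.31° = -7.31°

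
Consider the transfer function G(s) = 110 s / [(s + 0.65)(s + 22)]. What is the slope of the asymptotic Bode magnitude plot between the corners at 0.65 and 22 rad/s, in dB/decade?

0 dB/decade

In this band the factors already past their corner are: 1 differentiator zero, pole at 0.65; net slope = 0 dB/decade.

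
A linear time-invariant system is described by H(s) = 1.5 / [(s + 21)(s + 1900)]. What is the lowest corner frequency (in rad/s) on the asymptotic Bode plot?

Break frequencies occur at each pole and zero magnitude: 21 rad/s, 1900 rad/s.
The lowest is 21 rad/s.

21 rad/s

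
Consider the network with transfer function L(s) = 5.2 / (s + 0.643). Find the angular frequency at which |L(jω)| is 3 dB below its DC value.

0.643 rad s⁻¹

For a single-pole low-pass, the −3 dB point is at the pole: ω = 0.643 rad s⁻¹.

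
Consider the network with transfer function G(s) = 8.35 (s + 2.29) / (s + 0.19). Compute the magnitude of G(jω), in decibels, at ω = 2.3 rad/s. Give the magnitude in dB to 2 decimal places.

|j2.3 + 2.29| = √(2.3² + 2.29²) = 3.246
|j2.3 + 0.19| = √(2.3² + 0.19²) = 2.308
|G(j2.3)| = 8.35 × 3.246 / 2.308 = 11.743
20 log₁₀(11.743) = 21.396 dB

21.40 dB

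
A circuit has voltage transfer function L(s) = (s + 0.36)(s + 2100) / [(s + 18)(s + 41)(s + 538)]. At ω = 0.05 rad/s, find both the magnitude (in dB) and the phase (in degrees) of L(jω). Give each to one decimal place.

|L| = -54.3 dB, ∠L = 7.7°

|j0.05 + 0.36| = √(0.05² + 0.36²) = 0.3635
|j0.05 + 2100| = √(0.05² + 2100²) = 2100
|j0.05 + 18| = √(0.05² + 18²) = 18
|j0.05 + 41| = √(0.05² + 41²) = 41
|j0.05 + 538| = √(0.05² + 538²) = 538
|L(j0.05)| = 1 × 0.3635 × 2100 / (18 × 41 × 538) = 0.0019223
20 log₁₀(0.0019223) = -54.32 dB
∠(j0.05 + 0.36) = arctan(0.05/0.36) = 7.91°
∠(j0.05 + 2100) = arctan(0.05/2100) = 0.00°
∠(j0.05 + 18) = arctan(0.05/18) = 0.16°
∠(j0.05 + 41) = arctan(0.05/41) = 0.07°
∠(j0.05 + 538) = arctan(0.05/538) = 0.01°
∠L(j0.05) = 7.91° + 0.00° − (0.16° + 0.07° + 0.01°) = 7.67°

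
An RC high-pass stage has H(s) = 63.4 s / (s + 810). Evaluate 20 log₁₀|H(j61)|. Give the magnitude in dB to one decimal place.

|j61| = 61
|j61 + 810| = √(61² + 810²) = 812.3
|H(j61)| = 63.4 × 61 / 812.3 = 4.7611
20 log₁₀(4.7611) = 13.55 dB

13.6 dB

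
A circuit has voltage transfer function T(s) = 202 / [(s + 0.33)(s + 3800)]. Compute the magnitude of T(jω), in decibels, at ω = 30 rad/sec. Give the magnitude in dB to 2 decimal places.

|j30 + 0.33| = √(30² + 0.33²) = 30
|j30 + 3800| = √(30² + 3800²) = 3800
|T(j30)| = 202 / (30 × 3800) = 0.0017718
20 log₁₀(0.0017718) = -55.032 dB

-55.03 dB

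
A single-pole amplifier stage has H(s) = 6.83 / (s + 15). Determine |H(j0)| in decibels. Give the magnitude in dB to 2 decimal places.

H(0) = 6.83 / 15 = 0.45533
20 log₁₀(0.45533) = -6.833 dB

-6.83 dB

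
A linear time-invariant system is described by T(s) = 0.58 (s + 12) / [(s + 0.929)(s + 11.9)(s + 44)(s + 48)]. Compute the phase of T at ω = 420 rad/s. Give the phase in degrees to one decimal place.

-257.4°

∠(j420 + 12) = arctan(420/12) = 88.36°
∠(j420 + 0.929) = arctan(420/0.929) = 89.87°
∠(j420 + 11.9) = arctan(420/11.9) = 88.38°
∠(j420 + 44) = arctan(420/44) = 84.02°
∠(j420 + 48) = arctan(420/48) = 83.48°
∠T(j420) = 88.36° − (89.87° + 88.38° + 84.02° + 83.48°) = -257.39°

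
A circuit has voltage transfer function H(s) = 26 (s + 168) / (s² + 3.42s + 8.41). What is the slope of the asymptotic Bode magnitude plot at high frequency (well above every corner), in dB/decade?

With 1 zero and 2 poles, the high-frequency asymptotic slope is 20 × (1 − 2) = -20 dB/decade.

-20 dB/decade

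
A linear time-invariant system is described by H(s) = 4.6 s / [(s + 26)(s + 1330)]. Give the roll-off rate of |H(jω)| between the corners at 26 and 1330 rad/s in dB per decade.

0 dB/decade

In this band the factors already past their corner are: 1 differentiator zero, pole at 26; net slope = 0 dB/decade.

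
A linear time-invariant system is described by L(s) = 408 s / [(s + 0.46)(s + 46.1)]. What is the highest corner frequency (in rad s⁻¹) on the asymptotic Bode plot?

46.1 rad s⁻¹

Break frequencies occur at each pole and zero magnitude: 0.46 rad s⁻¹, 46.1 rad s⁻¹.
The highest is 46.1 rad s⁻¹.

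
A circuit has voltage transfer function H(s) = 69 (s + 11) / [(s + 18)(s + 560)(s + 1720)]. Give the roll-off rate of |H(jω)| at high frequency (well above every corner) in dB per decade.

With 1 zero and 3 poles, the high-frequency asymptotic slope is 20 × (1 − 3) = -40 dB/decade.

-40 dB/decade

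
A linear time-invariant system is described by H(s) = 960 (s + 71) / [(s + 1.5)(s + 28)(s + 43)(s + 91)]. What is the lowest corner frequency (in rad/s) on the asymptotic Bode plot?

Break frequencies occur at each pole and zero magnitude: 1.5 rad/s, 28 rad/s, 43 rad/s, 71 rad/s, 91 rad/s.
The lowest is 1.5 rad/s.

1.5 rad/s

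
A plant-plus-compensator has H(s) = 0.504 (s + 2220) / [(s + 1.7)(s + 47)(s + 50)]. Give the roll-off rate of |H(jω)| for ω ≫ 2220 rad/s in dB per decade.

With 1 zero and 3 poles, the high-frequency asymptotic slope is 20 × (1 − 3) = -40 dB/decade.

-40 dB/decade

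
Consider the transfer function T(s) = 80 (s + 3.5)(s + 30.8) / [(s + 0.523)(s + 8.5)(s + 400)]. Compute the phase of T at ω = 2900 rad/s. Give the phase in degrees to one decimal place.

-82.6°

∠(j2900 + 3.5) = arctan(2900/3.5) = 89.93°
∠(j2900 + 30.8) = arctan(2900/30.8) = 89.39°
∠(j2900 + 0.523) = arctan(2900/0.523) = 89.99°
∠(j2900 + 8.5) = arctan(2900/8.5) = 89.83°
∠(j2900 + 400) = arctan(2900/400) = 82.15°
∠T(j2900) = 89.93° + 89.39° − (89.99° + 89.83° + 82.15°) = -82.65°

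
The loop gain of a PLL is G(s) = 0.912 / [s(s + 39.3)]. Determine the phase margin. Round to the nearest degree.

Gain crossover: |G(jω)| = 1 at ω ≈ 0.0232 rad/s.
∠G(j0.0232) = −90° − arctan(0.0232/39.3) ≈ -90.03°
PM = 180° + (-90.03°) = 89.97°

90°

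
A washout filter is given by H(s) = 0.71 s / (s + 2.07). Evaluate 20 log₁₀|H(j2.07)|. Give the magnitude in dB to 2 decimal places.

|j2.07| = 2.07
|j2.07 + 2.07| = √(2.07² + 2.07²) = 2.927
|H(j2.07)| = 0.71 × 2.07 / 2.927 = 0.50205
20 log₁₀(0.50205) = -5.985 dB

-5.99 dB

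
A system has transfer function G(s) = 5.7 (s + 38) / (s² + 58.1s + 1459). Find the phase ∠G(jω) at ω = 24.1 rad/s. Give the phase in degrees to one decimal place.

-25.5°

∠(j24.1 + 38) = arctan(24.1/38) = 32.38°
∠[(j24.1)² + 58.1(j24.1) + 1459] = ∠[878.19 + j1400.2] = 57.90°
∠G(j24.1) = 32.38° − 57.90° = -25.52°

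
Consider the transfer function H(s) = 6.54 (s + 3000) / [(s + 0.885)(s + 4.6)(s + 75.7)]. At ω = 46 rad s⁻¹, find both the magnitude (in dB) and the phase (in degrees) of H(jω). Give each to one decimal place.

|j46 + 3000| = √(46² + 3000²) = 3000
|j46 + 0.885| = √(46² + 0.885²) = 46.01
|j46 + 4.6| = √(46² + 4.6²) = 46.23
|j46 + 75.7| = √(46² + 75.7²) = 88.58
|H(j46)| = 6.54 × 3000 / (46.01 × 46.23 × 88.58) = 0.10415
20 log₁₀(0.10415) = -19.65 dB
∠(j46 + 3000) = arctan(46/3000) = 0.88°
∠(j46 + 0.885) = arctan(46/0.885) = 88.90°
∠(j46 + 4.6) = arctan(46/4.6) = 84.29°
∠(j46 + 75.7) = arctan(46/75.7) = 31.29°
∠H(j46) = 0.88° − (88.90° + 84.29° + 31.29°) = -203.59°

|H| = -19.6 dB, ∠H = -203.6°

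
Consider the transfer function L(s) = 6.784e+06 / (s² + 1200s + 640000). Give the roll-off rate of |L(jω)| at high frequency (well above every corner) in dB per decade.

-40 dB/decade

With 0 zeros and 2 poles, the high-frequency asymptotic slope is 20 × (0 − 2) = -40 dB/decade.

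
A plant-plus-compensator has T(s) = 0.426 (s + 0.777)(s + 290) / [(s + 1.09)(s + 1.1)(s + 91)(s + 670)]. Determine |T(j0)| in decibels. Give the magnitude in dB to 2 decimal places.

T(0) = 0.426 × 0.777 × 290 / (1.09 × 1.1 × 91 × 670) = 0.0013131
20 log₁₀(0.0013131) = -57.634 dB

-57.63 dB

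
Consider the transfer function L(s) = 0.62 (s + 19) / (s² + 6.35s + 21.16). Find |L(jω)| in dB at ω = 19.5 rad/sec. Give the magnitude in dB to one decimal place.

-27.0 dB

|j19.5 + 19| = √(19.5² + 19²) = 27.23
|(j19.5)² + 6.35(j19.5) + 21.16| = |-359.09 + j123.82| = 379.8
|L(j19.5)| = 0.62 × 27.23 / 379.8 = 0.04444
20 log₁₀(0.04444) = -27.04 dB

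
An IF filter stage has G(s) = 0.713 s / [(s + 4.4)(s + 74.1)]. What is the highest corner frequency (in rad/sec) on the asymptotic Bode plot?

74.1 rad/sec

Break frequencies occur at each pole and zero magnitude: 4.4 rad/sec, 74.1 rad/sec.
The highest is 74.1 rad/sec.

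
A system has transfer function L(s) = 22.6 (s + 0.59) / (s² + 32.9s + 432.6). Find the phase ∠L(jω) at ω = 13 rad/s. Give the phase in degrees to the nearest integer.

∠(j13 + 0.59) = arctan(13/0.59) = 87.40°
∠[(j13)² + 32.9(j13) + 432.6] = ∠[263.6 + j427.7] = 58.35°
∠L(j13) = 87.40° − 58.35° = 29.05°

29°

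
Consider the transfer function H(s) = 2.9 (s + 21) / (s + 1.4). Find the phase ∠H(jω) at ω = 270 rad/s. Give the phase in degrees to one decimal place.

-4.2 deg

∠(j270 + 21) = arctan(270/21) = 85.55°
∠(j270 + 1.4) = arctan(270/1.4) = 89.70°
∠H(j270) = 85.55° − 89.70° = -4.15°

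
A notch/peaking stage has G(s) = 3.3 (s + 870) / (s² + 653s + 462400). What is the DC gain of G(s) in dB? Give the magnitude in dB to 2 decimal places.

G(0) = 3.3 × 870 / 462400 = 0.0062089
20 log₁₀(0.0062089) = -44.140 dB

-44.14 dB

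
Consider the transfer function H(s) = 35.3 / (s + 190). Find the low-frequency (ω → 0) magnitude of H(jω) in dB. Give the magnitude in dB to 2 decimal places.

-14.62 dB

H(0) = 35.3 / 190 = 0.18579
20 log₁₀(0.18579) = -14.620 dB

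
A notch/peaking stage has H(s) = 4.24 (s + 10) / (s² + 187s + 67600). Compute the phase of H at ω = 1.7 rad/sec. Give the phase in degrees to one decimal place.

9.4 deg

∠(j1.7 + 10) = arctan(1.7/10) = 9.65°
∠[(j1.7)² + 187(j1.7) + 67600] = ∠[67597 + j317.9] = 0.27°
∠H(j1.7) = 9.65° − 0.27° = 9.38°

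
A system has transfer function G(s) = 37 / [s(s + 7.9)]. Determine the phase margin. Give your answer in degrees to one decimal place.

Gain crossover: |G(jω)| = 1 at ω ≈ 4.15 rad/sec.
∠G(j4.15) = −90° − arctan(4.15/7.9) ≈ -117.70°
PM = 180° + (-117.70°) = 62.30°

62.3°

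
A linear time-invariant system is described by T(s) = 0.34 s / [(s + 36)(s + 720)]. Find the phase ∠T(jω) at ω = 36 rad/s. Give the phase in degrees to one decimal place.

∠(j36) = 90.00°
∠(j36 + 36) = arctan(36/36) = 45.00°
∠(j36 + 720) = arctan(36/720) = 2.86°
∠T(j36) = 90.00° − (45.00° + 2.86°) = 42.14°

42.1 deg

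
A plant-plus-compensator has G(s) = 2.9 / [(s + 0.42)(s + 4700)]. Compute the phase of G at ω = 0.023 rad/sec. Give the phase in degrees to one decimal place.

-3.1 deg

∠(j0.023 + 0.42) = arctan(0.023/0.42) = 3.13°
∠(j0.023 + 4700) = arctan(0.023/4700) = 0.00°
∠G(j0.023) = − (3.13° + 0.00°) = -3.13°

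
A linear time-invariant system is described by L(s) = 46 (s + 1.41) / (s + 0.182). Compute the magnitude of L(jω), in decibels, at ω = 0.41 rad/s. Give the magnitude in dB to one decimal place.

|j0.41 + 1.41| = √(0.41² + 1.41²) = 1.468
|j0.41 + 0.182| = √(0.41² + 0.182²) = 0.4486
|L(j0.41)| = 46 × 1.468 / 0.4486 = 150.58
20 log₁₀(150.58) = 43.56 dB

43.6 dB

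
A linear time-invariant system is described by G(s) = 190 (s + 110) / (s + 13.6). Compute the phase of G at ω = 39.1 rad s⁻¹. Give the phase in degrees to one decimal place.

∠(j39.1 + 110) = arctan(39.1/110) = 19.57°
∠(j39.1 + 13.6) = arctan(39.1/13.6) = 70.82°
∠G(j39.1) = 19.57° − 70.82° = -51.25°

-51.3°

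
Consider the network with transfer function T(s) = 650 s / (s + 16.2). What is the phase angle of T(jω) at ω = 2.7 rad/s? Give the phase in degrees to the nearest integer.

∠(j2.7) = 90.00°
∠(j2.7 + 16.2) = arctan(2.7/16.2) = 9.46°
∠T(j2.7) = 90.00° − 9.46° = 80.54°

81°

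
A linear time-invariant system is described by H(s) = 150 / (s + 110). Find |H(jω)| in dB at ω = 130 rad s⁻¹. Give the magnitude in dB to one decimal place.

-1.1 dB

|j130 + 110| = √(130² + 110²) = 170.3
|H(j130)| = 150 / 170.3 = 0.88083
20 log₁₀(0.88083) = -1.10 dB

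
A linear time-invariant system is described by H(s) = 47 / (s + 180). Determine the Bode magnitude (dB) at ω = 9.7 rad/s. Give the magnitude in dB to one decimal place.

-11.7 dB

|j9.7 + 180| = √(9.7² + 180²) = 180.3
|H(j9.7)| = 47 / 180.3 = 0.26073
20 log₁₀(0.26073) = -11.68 dB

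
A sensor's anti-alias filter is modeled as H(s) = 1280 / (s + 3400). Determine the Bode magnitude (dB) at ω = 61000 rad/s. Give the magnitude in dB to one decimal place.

|j61000 + 3400| = √(61000² + 3400²) = 6.109e+04
|H(j61000)| = 1280 / 6.109e+04 = 0.020951
20 log₁₀(0.020951) = -33.58 dB

-33.6 dB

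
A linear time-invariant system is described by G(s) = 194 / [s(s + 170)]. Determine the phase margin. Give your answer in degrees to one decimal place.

89.6 deg

Gain crossover: |G(jω)| = 1 at ω ≈ 1.14 rad/s.
∠G(j1.14) = −90° − arctan(1.14/170) ≈ -90.38°
PM = 180° + (-90.38°) = 89.62°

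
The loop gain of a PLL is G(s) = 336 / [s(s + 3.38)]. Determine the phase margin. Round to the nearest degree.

Gain crossover: |G(jω)| = 1 at ω ≈ 18.2 rad/sec.
∠G(j18.2) = −90° − arctan(18.2/3.38) ≈ -169.47°
PM = 180° + (-169.47°) = 10.53°

11 deg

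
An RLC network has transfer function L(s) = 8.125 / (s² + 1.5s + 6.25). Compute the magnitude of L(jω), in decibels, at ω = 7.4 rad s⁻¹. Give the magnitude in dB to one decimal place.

-15.7 dB

|(j7.4)² + 1.5(j7.4) + 6.25| = |-48.51 + j11.1| = 49.76
|L(j7.4)| = 8.125 / 49.76 = 0.16327
20 log₁₀(0.16327) = -15.74 dB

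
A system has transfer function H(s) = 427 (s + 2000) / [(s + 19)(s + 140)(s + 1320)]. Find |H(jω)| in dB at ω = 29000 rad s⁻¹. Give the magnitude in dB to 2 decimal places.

-125.88 dB

|j29000 + 2000| = √(29000² + 2000²) = 2.907e+04
|j29000 + 19| = √(29000² + 19²) = 2.9e+04
|j29000 + 140| = √(29000² + 140²) = 2.9e+04
|j29000 + 1320| = √(29000² + 1320²) = 2.903e+04
|H(j29000)| = 427 × 2.907e+04 / (2.9e+04 × 2.9e+04 × 2.903e+04) = 5.084e-07
20 log₁₀(5.084e-07) = -125.876 dB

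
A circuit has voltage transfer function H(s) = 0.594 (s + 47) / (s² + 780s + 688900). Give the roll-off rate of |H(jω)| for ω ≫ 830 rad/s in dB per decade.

-20 dB/decade

With 1 zero and 2 poles, the high-frequency asymptotic slope is 20 × (1 − 2) = -20 dB/decade.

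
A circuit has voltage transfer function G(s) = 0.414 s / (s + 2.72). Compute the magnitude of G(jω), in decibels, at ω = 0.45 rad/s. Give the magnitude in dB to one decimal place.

|j0.45| = 0.45
|j0.45 + 2.72| = √(0.45² + 2.72²) = 2.757
|G(j0.45)| = 0.414 × 0.45 / 2.757 = 0.067574
20 log₁₀(0.067574) = -23.40 dB

-23.4 dB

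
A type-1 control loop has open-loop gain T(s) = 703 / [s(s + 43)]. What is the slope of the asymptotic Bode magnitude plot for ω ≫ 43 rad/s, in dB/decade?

-40 dB/decade

With 0 zeros and 2 poles, the high-frequency asymptotic slope is 20 × (0 − 2) = -40 dB/decade.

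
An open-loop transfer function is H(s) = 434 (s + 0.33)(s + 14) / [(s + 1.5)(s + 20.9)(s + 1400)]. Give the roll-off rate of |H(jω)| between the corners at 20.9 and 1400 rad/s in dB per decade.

0 dB/decade

In this band the factors already past their corner are: zero at 0.33, zero at 14, pole at 1.5, pole at 20.9; net slope = 0 dB/decade.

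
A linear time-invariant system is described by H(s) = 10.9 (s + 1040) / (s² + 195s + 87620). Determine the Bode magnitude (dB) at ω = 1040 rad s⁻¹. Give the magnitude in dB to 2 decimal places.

|j1040 + 1040| = √(1040² + 1040²) = 1471
|(j1040)² + 195(j1040) + 87620| = |-9.9398e+05 + j2.028e+05| = 1.014e+06
|H(j1040)| = 10.9 × 1471 / 1.014e+06 = 0.015803
20 log₁₀(0.015803) = -36.025 dB

-36.03 dB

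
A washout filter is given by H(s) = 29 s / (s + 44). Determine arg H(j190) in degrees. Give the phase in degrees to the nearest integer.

13°

∠(j190) = 90.00°
∠(j190 + 44) = arctan(190/44) = 76.96°
∠H(j190) = 90.00° − 76.96° = 13.04°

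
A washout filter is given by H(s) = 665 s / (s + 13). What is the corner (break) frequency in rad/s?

The single real pole at s = −13 gives a corner at ω = 13 rad/s.

13 rad/s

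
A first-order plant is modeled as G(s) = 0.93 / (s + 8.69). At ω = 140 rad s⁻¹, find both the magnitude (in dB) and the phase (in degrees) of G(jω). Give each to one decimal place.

|j140 + 8.69| = √(140² + 8.69²) = 140.3
|G(j140)| = 0.93 / 140.3 = 0.0066301
20 log₁₀(0.0066301) = -43.57 dB
∠(j140 + 8.69) = arctan(140/8.69) = 86.45°
∠G(j140) = −86.45° = -86.45°

|G| = -43.6 dB, ∠G = -86.4°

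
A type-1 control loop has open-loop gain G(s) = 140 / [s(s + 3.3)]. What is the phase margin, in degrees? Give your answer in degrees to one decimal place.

15.9°

Gain crossover: |G(jω)| = 1 at ω ≈ 11.6 rad/s.
∠G(j11.6) = −90° − arctan(11.6/3.3) ≈ -164.13°
PM = 180° + (-164.13°) = 15.87°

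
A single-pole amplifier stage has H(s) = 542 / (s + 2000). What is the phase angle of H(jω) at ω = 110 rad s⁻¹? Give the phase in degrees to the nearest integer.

∠(j110 + 2000) = arctan(110/2000) = 3.15°
∠H(j110) = −3.15° = -3.15°

-3°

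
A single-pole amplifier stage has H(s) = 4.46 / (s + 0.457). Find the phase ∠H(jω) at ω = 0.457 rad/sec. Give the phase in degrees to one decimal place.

-45.0 deg

∠(j0.457 + 0.457) = arctan(0.457/0.457) = 45.00°
∠H(j0.457) = −45.00° = -45.00°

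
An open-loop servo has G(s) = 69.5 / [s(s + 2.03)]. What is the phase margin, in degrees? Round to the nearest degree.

14 deg

Gain crossover: |G(jω)| = 1 at ω ≈ 8.21 rad/s.
∠G(j8.21) = −90° − arctan(8.21/2.03) ≈ -166.12°
PM = 180° + (-166.12°) = 13.88°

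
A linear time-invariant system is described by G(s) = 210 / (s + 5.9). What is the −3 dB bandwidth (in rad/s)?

5.9 rad/s

For a single-pole low-pass, the −3 dB point is at the pole: ω = 5.9 rad/s.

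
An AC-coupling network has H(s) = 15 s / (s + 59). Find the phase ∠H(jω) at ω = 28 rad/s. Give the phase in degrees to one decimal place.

64.6 deg

∠(j28) = 90.00°
∠(j28 + 59) = arctan(28/59) = 25.39°
∠H(j28) = 90.00° − 25.39° = 64.61°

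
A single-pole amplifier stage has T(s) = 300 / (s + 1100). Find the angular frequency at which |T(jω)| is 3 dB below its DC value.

1100 rad/sec

For a single-pole low-pass, the −3 dB point is at the pole: ω = 1100 rad/sec.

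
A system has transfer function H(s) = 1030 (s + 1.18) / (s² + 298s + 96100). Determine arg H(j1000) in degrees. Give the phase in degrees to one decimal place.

∠(j1000 + 1.18) = arctan(1000/1.18) = 89.93°
∠[(j1000)² + 298(j1000) + 96100] = ∠[-9.039e+05 + j2.98e+05] = 161.75°
∠H(j1000) = 89.93° − 161.75° = -71.82°

-71.8 deg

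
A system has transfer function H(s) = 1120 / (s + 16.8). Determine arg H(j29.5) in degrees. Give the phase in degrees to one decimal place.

-60.3°

∠(j29.5 + 16.8) = arctan(29.5/16.8) = 60.34°
∠H(j29.5) = −60.34° = -60.34°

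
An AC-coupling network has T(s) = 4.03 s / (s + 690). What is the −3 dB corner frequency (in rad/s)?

690 rad/s

For a single-pole high-pass, the −3 dB point is at the pole: ω = 690 rad/s.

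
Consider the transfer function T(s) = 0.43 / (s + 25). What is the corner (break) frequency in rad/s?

The single real pole at s = −25 gives a corner at ω = 25 rad/s.

25 rad/s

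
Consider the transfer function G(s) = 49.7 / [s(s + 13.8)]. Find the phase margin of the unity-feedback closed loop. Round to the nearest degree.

76 deg

Gain crossover: |G(jω)| = 1 at ω ≈ 3.49 rad/s.
∠G(j3.49) = −90° − arctan(3.49/13.8) ≈ -104.20°
PM = 180° + (-104.20°) = 75.80°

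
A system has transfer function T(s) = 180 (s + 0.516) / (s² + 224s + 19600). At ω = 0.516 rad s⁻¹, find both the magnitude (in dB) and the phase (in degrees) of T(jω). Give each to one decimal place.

|j0.516 + 0.516| = √(0.516² + 0.516²) = 0.7297
|(j0.516)² + 224(j0.516) + 19600| = |19600 + j115.58| = 1.96e+04
|T(j0.516)| = 180 × 0.7297 / 1.96e+04 = 0.0067016
20 log₁₀(0.0067016) = -43.48 dB
∠(j0.516 + 0.516) = arctan(0.516/0.516) = 45.00°
∠[(j0.516)² + 224(j0.516) + 19600] = ∠[19600 + j115.58] = 0.34°
∠T(j0.516) = 45.00° − 0.34° = 44.66°

|T| = -43.5 dB, ∠T = 44.7°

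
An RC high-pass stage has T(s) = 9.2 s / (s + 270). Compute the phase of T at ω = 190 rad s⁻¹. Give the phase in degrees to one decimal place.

∠(j190) = 90.00°
∠(j190 + 270) = arctan(190/270) = 35.13°
∠T(j190) = 90.00° − 35.13° = 54.87°

54.9 deg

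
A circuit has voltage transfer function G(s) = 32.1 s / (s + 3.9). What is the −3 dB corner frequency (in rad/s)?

For a single-pole high-pass, the −3 dB point is at the pole: ω = 3.9 rad/s.

3.9 rad/s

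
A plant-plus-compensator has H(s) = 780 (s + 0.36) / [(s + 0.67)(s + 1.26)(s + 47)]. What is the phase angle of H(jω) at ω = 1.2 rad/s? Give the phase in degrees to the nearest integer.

-33°

∠(j1.2 + 0.36) = arctan(1.2/0.36) = 73.30°
∠(j1.2 + 0.67) = arctan(1.2/0.67) = 60.82°
∠(j1.2 + 1.26) = arctan(1.2/1.26) = 43.60°
∠(j1.2 + 47) = arctan(1.2/47) = 1.46°
∠H(j1.2) = 73.30° − (60.82° + 43.60° + 1.46°) = -32.59°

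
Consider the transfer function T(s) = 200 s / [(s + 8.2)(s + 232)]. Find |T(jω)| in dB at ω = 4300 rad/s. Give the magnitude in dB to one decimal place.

-26.7 dB

|j4300| = 4300
|j4300 + 8.2| = √(4300² + 8.2²) = 4300
|j4300 + 232| = √(4300² + 232²) = 4306
|T(j4300)| = 200 × 4300 / (4300 × 4306) = 0.046444
20 log₁₀(0.046444) = -26.66 dB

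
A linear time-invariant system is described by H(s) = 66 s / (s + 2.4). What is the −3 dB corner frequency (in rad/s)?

2.4 rad/s

For a single-pole high-pass, the −3 dB point is at the pole: ω = 2.4 rad/s.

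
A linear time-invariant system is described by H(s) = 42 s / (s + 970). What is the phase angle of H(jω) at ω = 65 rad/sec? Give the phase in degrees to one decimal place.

86.2°

∠(j65) = 90.00°
∠(j65 + 970) = arctan(65/970) = 3.83°
∠H(j65) = 90.00° − 3.83° = 86.17°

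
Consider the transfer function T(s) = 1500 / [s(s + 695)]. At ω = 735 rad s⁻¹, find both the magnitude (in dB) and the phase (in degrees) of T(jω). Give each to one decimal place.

|T| = -53.9 dB, ∠T = -136.6°

|j735 + 695| = √(735² + 695²) = 1012
|j735| = 735
|T(j735)| = 1500 / (1012 × 735) = 0.0020175
20 log₁₀(0.0020175) = -53.90 dB
∠(j735 + 695) = arctan(735/695) = 46.60°
∠(j735) = 90.00°
∠T(j735) = − (46.60° + 90.00°) = -136.60°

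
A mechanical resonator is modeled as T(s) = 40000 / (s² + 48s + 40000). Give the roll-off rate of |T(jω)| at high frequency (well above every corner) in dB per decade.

With 0 zeros and 2 poles, the high-frequency asymptotic slope is 20 × (0 − 2) = -40 dB/decade.

-40 dB/decade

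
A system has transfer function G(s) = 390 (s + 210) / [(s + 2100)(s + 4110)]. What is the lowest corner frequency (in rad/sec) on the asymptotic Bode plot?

210 rad/sec

Break frequencies occur at each pole and zero magnitude: 210 rad/sec, 2100 rad/sec, 4110 rad/sec.
The lowest is 210 rad/sec.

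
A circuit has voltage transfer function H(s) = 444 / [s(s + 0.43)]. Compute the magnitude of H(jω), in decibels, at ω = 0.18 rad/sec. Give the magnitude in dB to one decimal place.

74.5 dB

|j0.18 + 0.43| = √(0.18² + 0.43²) = 0.4662
|j0.18| = 0.18
|H(j0.18)| = 444 / (0.4662 × 0.18) = 5291.5
20 log₁₀(5291.5) = 74.47 dB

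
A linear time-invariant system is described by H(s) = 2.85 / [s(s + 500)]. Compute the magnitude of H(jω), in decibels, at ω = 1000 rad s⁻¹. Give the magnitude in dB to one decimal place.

-111.9 dB

|j1000 + 500| = √(1000² + 500²) = 1118
|j1000| = 1000
|H(j1000)| = 2.85 / (1118 × 1000) = 2.5491e-06
20 log₁₀(2.5491e-06) = -111.87 dB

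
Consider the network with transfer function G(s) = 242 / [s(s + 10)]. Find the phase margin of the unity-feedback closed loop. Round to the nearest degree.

Gain crossover: |G(jω)| = 1 at ω ≈ 14 rad/sec.
∠G(j14) = −90° − arctan(14/10) ≈ -144.54°
PM = 180° + (-144.54°) = 35.46°

35 deg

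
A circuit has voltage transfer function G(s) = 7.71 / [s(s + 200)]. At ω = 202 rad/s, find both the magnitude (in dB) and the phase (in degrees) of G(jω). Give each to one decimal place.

|G| = -77.4 dB, ∠G = -135.3 deg

|j202 + 200| = √(202² + 200²) = 284.3
|j202| = 202
|G(j202)| = 7.71 / (284.3 × 202) = 0.00013427
20 log₁₀(0.00013427) = -77.44 dB
∠(j202 + 200) = arctan(202/200) = 45.29°
∠(j202) = 90.00°
∠G(j202) = − (45.29° + 90.00°) = -135.29°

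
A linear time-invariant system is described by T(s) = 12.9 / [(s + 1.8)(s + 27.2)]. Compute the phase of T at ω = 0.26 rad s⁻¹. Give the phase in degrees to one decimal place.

∠(j0.26 + 1.8) = arctan(0.26/1.8) = 8.22°
∠(j0.26 + 27.2) = arctan(0.26/27.2) = 0.55°
∠T(j0.26) = − (8.22° + 0.55°) = -8.77°

-8.8°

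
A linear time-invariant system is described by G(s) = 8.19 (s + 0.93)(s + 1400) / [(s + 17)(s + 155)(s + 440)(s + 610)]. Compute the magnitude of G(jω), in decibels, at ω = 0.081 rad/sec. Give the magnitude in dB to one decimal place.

-96.4 dB

|j0.081 + 0.93| = √(0.081² + 0.93²) = 0.9335
|j0.081 + 1400| = √(0.081² + 1400²) = 1400
|j0.081 + 17| = √(0.081² + 17²) = 17
|j0.081 + 155| = √(0.081² + 155²) = 155
|j0.081 + 440| = √(0.081² + 440²) = 440
|j0.081 + 610| = √(0.081² + 610²) = 610
|G(j0.081)| = 8.19 × 0.9335 × 1400 / (17 × 155 × 440 × 610) = 1.5134e-05
20 log₁₀(1.5134e-05) = -96.40 dB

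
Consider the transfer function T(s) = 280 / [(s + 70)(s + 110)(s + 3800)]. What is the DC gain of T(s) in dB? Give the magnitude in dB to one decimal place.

-100.4 dB

T(0) = 280 / (70 × 110 × 3800) = 9.5694e-06
20 log₁₀(9.5694e-06) = -100.38 dB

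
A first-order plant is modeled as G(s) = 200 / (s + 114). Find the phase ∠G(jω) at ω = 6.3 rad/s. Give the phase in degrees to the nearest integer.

-3°

∠(j6.3 + 114) = arctan(6.3/114) = 3.16°
∠G(j6.3) = −3.16° = -3.16°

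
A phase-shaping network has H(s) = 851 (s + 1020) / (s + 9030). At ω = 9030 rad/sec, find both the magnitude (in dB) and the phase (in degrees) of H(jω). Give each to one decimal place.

|j9030 + 1020| = √(9030² + 1020²) = 9087
|j9030 + 9030| = √(9030² + 9030²) = 1.277e+04
|H(j9030)| = 851 × 9087 / 1.277e+04 = 605.57
20 log₁₀(605.57) = 55.64 dB
∠(j9030 + 1020) = arctan(9030/1020) = 83.56°
∠(j9030 + 9030) = arctan(9030/9030) = 45.00°
∠H(j9030) = 83.56° − 45.00° = 38.56°

|H| = 55.6 dB, ∠H = 38.6°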